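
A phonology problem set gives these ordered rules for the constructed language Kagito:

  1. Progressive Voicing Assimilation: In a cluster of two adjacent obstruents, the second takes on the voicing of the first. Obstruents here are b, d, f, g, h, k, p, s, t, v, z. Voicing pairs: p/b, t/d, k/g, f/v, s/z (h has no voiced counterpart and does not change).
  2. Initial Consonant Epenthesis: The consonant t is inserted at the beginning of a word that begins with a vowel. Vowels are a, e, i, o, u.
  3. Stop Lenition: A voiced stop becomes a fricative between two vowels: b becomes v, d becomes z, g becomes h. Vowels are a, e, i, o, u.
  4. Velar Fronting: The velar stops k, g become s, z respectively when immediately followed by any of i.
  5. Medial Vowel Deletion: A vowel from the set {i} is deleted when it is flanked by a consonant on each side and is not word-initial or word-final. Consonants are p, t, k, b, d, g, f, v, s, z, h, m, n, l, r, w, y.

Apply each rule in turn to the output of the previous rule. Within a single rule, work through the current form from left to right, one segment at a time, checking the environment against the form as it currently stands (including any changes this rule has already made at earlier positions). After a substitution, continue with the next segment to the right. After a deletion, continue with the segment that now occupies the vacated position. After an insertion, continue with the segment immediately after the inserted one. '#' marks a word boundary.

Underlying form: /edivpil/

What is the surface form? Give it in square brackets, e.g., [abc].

1 Progressive Voicing Assimilation: [edivpil] → [edivbil]
2 Initial Consonant Epenthesis: [edivbil] → [tedivbil]
3 Stop Lenition: [tedivbil] → [tezivbil]
4 Velar Fronting: no change — [tezivbil]
5 Medial Vowel Deletion: [tezivbil] → [tezvbl]

[tezvbl]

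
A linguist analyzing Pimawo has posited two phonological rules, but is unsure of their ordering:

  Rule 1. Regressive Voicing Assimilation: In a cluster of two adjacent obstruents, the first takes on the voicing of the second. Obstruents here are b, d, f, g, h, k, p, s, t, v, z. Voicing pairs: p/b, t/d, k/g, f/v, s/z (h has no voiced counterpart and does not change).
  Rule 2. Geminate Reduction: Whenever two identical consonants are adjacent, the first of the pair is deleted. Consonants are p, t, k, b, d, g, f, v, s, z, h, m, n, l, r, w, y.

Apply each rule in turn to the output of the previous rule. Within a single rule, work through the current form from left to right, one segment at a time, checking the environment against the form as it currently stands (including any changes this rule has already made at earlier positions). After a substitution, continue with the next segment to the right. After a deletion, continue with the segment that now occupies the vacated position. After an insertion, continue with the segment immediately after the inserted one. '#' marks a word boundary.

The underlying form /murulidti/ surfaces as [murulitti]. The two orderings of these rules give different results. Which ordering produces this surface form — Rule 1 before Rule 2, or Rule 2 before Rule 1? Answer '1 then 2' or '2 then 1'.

Order 1 then 2:
  1 Regressive Voicing Assimilation: [murulidti] → [murulitti]
  2 Geminate Reduction: [murulitti] → [muruliti]
  result: [muruliti]
Order 2 then 1:
  2 Geminate Reduction: no change — [murulidti]
  1 Regressive Voicing Assimilation: [murulidti] → [murulitti]
  result: [murulitti]

2 then 1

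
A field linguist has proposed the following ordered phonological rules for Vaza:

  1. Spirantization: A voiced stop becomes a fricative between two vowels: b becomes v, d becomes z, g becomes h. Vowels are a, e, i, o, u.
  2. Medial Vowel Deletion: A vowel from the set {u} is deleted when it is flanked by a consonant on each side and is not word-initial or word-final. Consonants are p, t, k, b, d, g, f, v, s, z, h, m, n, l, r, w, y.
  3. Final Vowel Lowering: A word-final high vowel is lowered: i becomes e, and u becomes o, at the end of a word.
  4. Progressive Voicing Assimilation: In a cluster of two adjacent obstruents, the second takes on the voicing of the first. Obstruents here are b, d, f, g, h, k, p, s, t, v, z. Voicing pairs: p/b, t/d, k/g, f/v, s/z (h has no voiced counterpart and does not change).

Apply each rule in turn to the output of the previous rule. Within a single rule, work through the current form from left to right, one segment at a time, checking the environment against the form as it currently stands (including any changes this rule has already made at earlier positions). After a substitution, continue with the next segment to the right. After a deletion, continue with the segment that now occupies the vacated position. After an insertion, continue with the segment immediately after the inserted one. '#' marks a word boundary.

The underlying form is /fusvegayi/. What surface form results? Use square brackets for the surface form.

[fsfehaye]

1 Spirantization: [fusvegayi] → [fusvehayi]
2 Medial Vowel Deletion: [fusvehayi] → [fsvehayi]
3 Final Vowel Lowering: [fsvehayi] → [fsvehaye]
4 Progressive Voicing Assimilation: [fsvehaye] → [fsfehaye]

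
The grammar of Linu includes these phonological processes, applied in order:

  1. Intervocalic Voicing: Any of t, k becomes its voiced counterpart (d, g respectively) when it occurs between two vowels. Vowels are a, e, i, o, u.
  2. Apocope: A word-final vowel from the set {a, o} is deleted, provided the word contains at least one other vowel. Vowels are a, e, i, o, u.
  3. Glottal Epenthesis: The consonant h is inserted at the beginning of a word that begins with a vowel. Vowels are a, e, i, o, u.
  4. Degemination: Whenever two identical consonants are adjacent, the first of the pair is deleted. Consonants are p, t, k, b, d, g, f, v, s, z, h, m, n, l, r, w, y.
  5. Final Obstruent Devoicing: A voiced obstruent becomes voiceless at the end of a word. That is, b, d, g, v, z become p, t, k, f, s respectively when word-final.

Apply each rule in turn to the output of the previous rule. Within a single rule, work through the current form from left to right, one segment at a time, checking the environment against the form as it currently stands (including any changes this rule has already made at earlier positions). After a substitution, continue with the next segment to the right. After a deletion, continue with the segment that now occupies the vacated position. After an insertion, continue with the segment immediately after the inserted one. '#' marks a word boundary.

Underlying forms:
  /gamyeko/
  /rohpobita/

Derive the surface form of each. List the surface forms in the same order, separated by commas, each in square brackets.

/gamyeko/:
  1 Intervocalic Voicing: [gamyeko] → [gamyego]
  2 Apocope: [gamyego] → [gamyeg]
  3 Glottal Epenthesis: no change — [gamyeg]
  4 Degemination: no change — [gamyeg]
  5 Final Obstruent Devoicing: [gamyeg] → [gamyek]
/rohpobita/:
  1 Intervocalic Voicing: [rohpobita] → [rohpobida]
  2 Apocope: [rohpobida] → [rohpobid]
  3 Glottal Epenthesis: no change — [rohpobid]
  4 Degemination: no change — [rohpobid]
  5 Final Obstruent Devoicing: [rohpobid] → [rohpobit]

[gamyek], [rohpobit]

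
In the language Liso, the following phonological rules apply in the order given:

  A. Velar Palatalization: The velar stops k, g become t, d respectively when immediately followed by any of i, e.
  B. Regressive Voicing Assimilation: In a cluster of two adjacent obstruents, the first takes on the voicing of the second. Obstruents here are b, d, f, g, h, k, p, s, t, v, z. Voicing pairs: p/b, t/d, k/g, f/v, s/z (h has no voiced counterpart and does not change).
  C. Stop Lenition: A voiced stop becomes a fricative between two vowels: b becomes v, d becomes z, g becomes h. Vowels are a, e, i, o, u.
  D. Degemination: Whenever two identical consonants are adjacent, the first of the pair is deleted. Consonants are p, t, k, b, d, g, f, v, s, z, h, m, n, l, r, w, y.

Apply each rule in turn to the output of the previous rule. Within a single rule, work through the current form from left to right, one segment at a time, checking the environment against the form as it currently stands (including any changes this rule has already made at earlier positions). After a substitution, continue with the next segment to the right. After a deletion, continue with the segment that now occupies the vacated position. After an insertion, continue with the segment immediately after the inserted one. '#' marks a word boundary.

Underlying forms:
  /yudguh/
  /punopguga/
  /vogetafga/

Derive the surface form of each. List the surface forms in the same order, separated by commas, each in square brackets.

[yudguh], [punobguha], [vozetavga]

/yudguh/:
  A Velar Palatalization: no change — [yudguh]
  B Regressive Voicing Assimilation: no change — [yudguh]
  C Stop Lenition: no change — [yudguh]
  D Degemination: no change — [yudguh]
/punopguga/:
  A Velar Palatalization: no change — [punopguga]
  B Regressive Voicing Assimilation: [punopguga] → [punobguga]
  C Stop Lenition: [punobguga] → [punobguha]
  D Degemination: no change — [punobguha]
/vogetafga/:
  A Velar Palatalization: [vogetafga] → [vodetafga]
  B Regressive Voicing Assimilation: [vodetafga] → [vodetavga]
  C Stop Lenition: [vodetavga] → [vozetavga]
  D Degemination: no change — [vozetavga]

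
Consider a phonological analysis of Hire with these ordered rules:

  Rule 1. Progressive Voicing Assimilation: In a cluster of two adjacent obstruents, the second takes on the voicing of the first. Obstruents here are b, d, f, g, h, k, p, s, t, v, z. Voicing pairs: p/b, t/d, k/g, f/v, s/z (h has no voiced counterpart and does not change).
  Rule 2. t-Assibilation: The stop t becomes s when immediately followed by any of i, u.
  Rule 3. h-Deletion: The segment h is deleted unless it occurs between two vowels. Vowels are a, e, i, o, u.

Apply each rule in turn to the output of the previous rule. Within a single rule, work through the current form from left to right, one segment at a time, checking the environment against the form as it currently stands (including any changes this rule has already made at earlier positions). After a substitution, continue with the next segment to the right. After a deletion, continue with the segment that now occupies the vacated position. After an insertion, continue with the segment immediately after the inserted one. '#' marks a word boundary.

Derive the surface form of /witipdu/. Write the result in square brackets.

[wisipsu]

Rule 1 Progressive Voicing Assimilation: [witipdu] → [witiptu]
Rule 2 t-Assibilation: [witiptu] → [wisipsu]
Rule 3 h-Deletion: no change — [wisipsu]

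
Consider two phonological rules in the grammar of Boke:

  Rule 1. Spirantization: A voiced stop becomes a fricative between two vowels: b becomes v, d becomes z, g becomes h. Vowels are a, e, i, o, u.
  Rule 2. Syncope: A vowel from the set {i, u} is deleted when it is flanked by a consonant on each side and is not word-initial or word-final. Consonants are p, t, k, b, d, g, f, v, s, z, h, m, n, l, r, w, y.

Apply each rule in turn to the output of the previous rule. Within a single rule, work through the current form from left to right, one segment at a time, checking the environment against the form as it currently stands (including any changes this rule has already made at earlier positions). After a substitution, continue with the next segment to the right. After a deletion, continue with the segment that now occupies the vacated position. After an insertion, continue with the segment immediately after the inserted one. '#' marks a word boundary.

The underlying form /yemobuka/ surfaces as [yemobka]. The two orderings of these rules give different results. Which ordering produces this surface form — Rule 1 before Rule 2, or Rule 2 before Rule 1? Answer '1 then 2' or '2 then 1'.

2 then 1

Order 1 then 2:
  1 Spirantization: [yemobuka] → [yemovuka]
  2 Syncope: [yemovuka] → [yemovka]
  result: [yemovka]
Order 2 then 1:
  2 Syncope: [yemobuka] → [yemobka]
  1 Spirantization: no change — [yemobka]
  result: [yemobka]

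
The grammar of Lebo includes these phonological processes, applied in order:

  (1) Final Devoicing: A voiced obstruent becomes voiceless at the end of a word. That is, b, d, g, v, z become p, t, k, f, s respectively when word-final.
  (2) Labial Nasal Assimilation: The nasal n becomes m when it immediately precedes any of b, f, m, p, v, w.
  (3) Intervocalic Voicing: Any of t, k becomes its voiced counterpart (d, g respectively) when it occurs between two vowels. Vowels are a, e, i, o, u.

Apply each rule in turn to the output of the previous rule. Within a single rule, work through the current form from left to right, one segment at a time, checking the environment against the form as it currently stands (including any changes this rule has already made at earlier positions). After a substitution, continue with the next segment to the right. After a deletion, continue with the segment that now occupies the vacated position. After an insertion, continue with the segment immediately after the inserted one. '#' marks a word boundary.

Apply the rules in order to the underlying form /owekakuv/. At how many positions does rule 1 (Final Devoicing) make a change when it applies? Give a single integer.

1

(1) Final Devoicing: [owekakuv] → [owekakuf]
(2) Labial Nasal Assimilation: no change — [owekakuf]
(3) Intervocalic Voicing: [owekakuf] → [owegaguf]
Rule 1 changed 1 position(s).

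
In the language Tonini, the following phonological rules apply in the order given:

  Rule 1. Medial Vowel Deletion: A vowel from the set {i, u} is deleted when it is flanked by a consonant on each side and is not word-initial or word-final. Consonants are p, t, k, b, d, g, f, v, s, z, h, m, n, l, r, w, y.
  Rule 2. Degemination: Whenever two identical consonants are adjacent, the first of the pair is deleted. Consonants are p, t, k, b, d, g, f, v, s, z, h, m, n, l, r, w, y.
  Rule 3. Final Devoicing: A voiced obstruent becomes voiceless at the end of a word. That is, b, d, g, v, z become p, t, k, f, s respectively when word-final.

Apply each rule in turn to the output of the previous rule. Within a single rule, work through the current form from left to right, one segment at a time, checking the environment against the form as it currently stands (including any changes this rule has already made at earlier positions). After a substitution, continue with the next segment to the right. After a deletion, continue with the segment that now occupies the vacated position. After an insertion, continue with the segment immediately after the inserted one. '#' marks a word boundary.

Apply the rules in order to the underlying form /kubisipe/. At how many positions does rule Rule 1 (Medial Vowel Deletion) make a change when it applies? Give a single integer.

Rule 1 Medial Vowel Deletion: [kubisipe] → [kbspe]
Rule 2 Degemination: no change — [kbspe]
Rule 3 Final Devoicing: no change — [kbspe]
Rule Rule 1 changed 3 position(s).

3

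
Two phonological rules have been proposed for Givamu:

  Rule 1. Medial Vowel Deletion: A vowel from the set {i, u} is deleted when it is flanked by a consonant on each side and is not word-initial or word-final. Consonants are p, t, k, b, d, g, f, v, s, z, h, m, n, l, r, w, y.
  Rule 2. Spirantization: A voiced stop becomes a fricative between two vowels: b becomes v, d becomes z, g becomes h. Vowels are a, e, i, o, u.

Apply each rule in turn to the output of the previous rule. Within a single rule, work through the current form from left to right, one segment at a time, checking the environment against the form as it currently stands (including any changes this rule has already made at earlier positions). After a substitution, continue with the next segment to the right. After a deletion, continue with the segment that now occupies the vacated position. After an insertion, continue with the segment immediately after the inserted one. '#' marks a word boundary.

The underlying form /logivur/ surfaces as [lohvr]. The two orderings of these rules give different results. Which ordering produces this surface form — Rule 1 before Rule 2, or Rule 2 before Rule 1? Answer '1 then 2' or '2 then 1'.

2 then 1

Order 1 then 2:
  1 Medial Vowel Deletion: [logivur] → [logvr]
  2 Spirantization: no change — [logvr]
  result: [logvr]
Order 2 then 1:
  2 Spirantization: [logivur] → [lohivur]
  1 Medial Vowel Deletion: [lohivur] → [lohvr]
  result: [lohvr]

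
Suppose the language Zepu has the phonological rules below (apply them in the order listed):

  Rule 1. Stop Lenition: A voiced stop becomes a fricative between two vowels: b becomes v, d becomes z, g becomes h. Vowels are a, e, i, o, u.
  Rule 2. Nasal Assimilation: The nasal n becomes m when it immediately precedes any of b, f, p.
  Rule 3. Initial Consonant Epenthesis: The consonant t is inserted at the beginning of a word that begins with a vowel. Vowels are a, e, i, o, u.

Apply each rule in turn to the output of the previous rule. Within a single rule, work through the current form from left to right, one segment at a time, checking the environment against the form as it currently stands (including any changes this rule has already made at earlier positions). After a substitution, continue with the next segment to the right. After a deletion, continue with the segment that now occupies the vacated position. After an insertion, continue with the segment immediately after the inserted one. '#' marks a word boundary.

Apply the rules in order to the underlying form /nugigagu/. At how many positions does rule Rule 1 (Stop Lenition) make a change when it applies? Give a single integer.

Rule 1 Stop Lenition: [nugigagu] → [nuhihahu]
Rule 2 Nasal Assimilation: no change — [nuhihahu]
Rule 3 Initial Consonant Epenthesis: no change — [nuhihahu]
Rule Rule 1 changed 3 position(s).

3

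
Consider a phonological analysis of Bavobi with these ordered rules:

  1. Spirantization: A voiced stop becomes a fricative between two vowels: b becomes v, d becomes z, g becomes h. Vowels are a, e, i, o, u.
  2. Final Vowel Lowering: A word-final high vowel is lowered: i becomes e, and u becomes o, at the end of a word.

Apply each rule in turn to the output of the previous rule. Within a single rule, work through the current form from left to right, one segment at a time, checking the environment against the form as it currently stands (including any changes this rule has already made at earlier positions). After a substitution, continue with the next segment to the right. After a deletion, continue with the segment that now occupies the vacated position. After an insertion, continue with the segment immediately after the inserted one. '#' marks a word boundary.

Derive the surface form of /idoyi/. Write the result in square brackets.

1 Spirantization: [idoyi] → [izoyi]
2 Final Vowel Lowering: [izoyi] → [izoye]

[izoye]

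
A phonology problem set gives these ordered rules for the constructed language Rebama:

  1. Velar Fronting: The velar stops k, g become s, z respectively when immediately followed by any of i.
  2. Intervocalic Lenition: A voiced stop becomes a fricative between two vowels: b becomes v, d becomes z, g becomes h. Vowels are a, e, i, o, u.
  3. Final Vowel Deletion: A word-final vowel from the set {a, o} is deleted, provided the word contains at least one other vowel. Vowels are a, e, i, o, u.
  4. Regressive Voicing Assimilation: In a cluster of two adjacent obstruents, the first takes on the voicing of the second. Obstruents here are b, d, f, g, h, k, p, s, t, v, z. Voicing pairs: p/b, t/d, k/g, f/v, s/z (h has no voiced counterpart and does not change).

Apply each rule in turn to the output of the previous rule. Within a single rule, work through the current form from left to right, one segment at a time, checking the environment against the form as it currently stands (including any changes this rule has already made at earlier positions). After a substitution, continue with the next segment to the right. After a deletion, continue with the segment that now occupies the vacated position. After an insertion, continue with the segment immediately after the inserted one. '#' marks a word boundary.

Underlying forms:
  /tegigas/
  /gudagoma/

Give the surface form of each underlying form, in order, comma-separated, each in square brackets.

/tegigas/:
  1 Velar Fronting: [tegigas] → [tezigas]
  2 Intervocalic Lenition: [tezigas] → [tezihas]
  3 Final Vowel Deletion: no change — [tezihas]
  4 Regressive Voicing Assimilation: no change — [tezihas]
/gudagoma/:
  1 Velar Fronting: no change — [gudagoma]
  2 Intervocalic Lenition: [gudagoma] → [guzahoma]
  3 Final Vowel Deletion: [guzahoma] → [guzahom]
  4 Regressive Voicing Assimilation: no change — [guzahom]

[tezihas], [guzahom]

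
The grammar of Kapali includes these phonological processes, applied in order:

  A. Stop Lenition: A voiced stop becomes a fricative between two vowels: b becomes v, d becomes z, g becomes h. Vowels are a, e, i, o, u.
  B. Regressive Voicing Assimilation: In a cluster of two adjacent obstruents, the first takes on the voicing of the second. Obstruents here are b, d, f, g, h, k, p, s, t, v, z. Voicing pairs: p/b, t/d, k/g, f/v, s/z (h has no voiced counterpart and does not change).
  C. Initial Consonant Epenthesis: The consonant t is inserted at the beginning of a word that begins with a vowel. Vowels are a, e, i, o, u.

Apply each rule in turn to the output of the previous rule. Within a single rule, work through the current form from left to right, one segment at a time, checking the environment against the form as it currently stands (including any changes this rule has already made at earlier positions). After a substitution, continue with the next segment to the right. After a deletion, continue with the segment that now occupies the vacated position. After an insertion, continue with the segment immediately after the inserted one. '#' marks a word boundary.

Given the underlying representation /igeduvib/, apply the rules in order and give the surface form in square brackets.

[tihezuvib]

A Stop Lenition: [igeduvib] → [ihezuvib]
B Regressive Voicing Assimilation: no change — [ihezuvib]
C Initial Consonant Epenthesis: [ihezuvib] → [tihezuvib]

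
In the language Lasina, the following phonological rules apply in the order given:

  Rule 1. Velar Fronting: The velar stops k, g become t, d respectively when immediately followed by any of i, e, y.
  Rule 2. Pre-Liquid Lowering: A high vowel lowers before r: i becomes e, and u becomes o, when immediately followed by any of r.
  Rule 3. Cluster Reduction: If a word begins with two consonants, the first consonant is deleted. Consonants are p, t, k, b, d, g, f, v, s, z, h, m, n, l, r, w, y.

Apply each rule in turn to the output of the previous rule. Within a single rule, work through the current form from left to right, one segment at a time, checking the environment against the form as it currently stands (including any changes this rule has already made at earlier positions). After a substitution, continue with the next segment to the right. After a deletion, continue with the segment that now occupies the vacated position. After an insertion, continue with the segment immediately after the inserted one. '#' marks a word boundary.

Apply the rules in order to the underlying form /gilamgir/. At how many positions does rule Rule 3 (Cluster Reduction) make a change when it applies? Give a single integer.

0

Rule 1 Velar Fronting: [gilamgir] → [dilamdir]
Rule 2 Pre-Liquid Lowering: [dilamdir] → [dilamder]
Rule 3 Cluster Reduction: no change — [dilamder]
Rule Rule 3 changed 0 position(s).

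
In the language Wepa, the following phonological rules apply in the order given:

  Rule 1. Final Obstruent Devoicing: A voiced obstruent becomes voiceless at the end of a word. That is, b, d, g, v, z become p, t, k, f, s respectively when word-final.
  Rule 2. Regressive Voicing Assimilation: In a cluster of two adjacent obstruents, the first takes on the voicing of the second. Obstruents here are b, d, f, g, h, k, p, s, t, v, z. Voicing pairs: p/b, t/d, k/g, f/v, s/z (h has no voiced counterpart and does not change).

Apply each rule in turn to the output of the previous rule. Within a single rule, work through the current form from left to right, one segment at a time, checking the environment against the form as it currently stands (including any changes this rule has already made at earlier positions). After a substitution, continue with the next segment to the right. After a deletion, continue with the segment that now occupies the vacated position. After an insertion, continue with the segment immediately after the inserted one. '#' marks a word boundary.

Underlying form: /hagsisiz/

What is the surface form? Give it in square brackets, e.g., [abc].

Rule 1 Final Obstruent Devoicing: [hagsisiz] → [hagsisis]
Rule 2 Regressive Voicing Assimilation: [hagsisis] → [haksisis]

[haksisis]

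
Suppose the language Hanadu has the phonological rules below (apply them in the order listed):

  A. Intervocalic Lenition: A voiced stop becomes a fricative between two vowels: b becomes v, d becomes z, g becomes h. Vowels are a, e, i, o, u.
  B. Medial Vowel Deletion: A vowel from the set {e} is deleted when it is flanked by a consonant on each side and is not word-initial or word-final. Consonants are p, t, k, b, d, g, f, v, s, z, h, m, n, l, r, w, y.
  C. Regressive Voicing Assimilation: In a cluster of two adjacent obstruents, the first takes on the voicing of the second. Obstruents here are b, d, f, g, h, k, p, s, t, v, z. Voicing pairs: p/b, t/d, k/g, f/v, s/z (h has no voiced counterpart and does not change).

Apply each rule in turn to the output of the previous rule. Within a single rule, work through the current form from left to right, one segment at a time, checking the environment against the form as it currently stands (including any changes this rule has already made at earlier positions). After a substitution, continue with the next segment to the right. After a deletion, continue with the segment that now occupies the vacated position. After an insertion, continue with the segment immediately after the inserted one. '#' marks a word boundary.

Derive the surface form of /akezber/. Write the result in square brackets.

[agzbr]

A Intervocalic Lenition: no change — [akezber]
B Medial Vowel Deletion: [akezber] → [akzbr]
C Regressive Voicing Assimilation: [akzbr] → [agzbr]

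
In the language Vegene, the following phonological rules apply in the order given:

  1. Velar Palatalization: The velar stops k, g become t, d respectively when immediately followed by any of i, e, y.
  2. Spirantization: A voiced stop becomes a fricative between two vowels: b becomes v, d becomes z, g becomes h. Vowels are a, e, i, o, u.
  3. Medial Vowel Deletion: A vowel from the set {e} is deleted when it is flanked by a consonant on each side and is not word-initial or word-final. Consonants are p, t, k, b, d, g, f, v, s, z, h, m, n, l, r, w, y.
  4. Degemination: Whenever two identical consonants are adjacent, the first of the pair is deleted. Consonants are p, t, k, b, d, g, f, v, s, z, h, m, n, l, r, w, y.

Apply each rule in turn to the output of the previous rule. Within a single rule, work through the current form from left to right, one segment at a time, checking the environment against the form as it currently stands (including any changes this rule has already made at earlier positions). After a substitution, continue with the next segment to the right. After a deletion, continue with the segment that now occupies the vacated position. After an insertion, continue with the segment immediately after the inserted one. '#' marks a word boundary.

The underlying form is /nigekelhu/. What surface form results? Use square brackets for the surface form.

1 Velar Palatalization: [nigekelhu] → [nidetelhu]
2 Spirantization: [nidetelhu] → [nizetelhu]
3 Medial Vowel Deletion: [nizetelhu] → [niztlhu]
4 Degemination: no change — [niztlhu]

[niztlhu]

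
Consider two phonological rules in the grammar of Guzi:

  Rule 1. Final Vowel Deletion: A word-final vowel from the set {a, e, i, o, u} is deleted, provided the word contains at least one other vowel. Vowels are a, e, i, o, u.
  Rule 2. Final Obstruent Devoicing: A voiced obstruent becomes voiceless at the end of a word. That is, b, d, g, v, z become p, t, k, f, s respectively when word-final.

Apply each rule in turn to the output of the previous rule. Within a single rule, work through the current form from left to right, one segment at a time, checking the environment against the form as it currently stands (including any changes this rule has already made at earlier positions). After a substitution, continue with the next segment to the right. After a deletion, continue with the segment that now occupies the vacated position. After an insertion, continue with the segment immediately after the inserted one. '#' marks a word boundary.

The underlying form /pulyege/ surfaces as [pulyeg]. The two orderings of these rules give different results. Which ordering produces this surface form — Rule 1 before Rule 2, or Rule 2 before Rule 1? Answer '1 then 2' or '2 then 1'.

Order 1 then 2:
  1 Final Vowel Deletion: [pulyege] → [pulyeg]
  2 Final Obstruent Devoicing: [pulyeg] → [pulyek]
  result: [pulyek]
Order 2 then 1:
  2 Final Obstruent Devoicing: no change — [pulyege]
  1 Final Vowel Deletion: [pulyege] → [pulyeg]
  result: [pulyeg]

2 then 1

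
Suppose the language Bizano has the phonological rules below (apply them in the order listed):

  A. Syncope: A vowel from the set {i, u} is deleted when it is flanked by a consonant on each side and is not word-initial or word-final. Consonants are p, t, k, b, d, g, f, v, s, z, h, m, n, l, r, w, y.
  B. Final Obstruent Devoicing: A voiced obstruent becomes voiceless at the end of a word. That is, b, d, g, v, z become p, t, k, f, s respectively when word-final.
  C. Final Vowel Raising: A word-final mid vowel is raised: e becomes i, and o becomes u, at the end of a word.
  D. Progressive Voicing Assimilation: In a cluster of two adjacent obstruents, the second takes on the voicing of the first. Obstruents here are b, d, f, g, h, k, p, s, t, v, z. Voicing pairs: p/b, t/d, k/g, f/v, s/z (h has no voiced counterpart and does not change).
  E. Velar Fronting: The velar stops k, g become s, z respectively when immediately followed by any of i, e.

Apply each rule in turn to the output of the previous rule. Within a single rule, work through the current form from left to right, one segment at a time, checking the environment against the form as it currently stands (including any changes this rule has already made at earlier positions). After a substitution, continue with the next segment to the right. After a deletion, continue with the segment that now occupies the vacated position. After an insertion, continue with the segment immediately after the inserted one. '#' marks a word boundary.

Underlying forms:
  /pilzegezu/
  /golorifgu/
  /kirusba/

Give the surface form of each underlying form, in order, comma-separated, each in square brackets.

[plzezezu], [golorfku], [krspa]

/pilzegezu/:
  A Syncope: [pilzegezu] → [plzegezu]
  B Final Obstruent Devoicing: no change — [plzegezu]
  C Final Vowel Raising: no change — [plzegezu]
  D Progressive Voicing Assimilation: no change — [plzegezu]
  E Velar Fronting: [plzegezu] → [plzezezu]
/golorifgu/:
  A Syncope: [golorifgu] → [golorfgu]
  B Final Obstruent Devoicing: no change — [golorfgu]
  C Final Vowel Raising: no change — [golorfgu]
  D Progressive Voicing Assimilation: [golorfgu] → [golorfku]
  E Velar Fronting: no change — [golorfku]
/kirusba/:
  A Syncope: [kirusba] → [krsba]
  B Final Obstruent Devoicing: no change — [krsba]
  C Final Vowel Raising: no change — [krsba]
  D Progressive Voicing Assimilation: [krsba] → [krspa]
  E Velar Fronting: no change — [krspa]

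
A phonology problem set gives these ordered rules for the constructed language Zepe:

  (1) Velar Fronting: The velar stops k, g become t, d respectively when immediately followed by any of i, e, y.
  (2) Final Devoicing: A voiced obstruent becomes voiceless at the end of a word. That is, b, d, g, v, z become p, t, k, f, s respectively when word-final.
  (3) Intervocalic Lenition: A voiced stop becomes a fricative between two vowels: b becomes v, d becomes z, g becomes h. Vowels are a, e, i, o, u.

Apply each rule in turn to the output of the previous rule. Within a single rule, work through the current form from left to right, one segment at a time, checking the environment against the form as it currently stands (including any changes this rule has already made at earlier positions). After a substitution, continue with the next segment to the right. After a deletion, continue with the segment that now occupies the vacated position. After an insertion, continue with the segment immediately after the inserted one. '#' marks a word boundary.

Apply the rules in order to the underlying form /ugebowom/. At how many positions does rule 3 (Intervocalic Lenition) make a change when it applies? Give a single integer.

2

(1) Velar Fronting: [ugebowom] → [udebowom]
(2) Final Devoicing: no change — [udebowom]
(3) Intervocalic Lenition: [udebowom] → [uzevowom]
Rule 3 changed 2 position(s).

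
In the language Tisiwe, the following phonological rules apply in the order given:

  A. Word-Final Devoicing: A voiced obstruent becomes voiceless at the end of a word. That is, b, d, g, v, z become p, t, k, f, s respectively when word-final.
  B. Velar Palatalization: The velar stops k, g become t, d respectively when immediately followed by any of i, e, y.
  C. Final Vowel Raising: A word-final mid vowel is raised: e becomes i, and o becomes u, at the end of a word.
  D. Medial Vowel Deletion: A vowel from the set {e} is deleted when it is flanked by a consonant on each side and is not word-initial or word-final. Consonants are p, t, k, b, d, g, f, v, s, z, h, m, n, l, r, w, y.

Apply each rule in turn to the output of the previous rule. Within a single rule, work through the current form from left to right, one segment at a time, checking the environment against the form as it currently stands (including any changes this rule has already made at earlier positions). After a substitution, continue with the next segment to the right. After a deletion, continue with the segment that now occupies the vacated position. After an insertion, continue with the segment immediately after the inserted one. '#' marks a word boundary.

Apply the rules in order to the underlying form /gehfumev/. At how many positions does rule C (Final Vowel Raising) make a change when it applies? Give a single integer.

0

A Word-Final Devoicing: [gehfumev] → [gehfumef]
B Velar Palatalization: [gehfumef] → [dehfumef]
C Final Vowel Raising: no change — [dehfumef]
D Medial Vowel Deletion: [dehfumef] → [dhfumf]
Rule C changed 0 position(s).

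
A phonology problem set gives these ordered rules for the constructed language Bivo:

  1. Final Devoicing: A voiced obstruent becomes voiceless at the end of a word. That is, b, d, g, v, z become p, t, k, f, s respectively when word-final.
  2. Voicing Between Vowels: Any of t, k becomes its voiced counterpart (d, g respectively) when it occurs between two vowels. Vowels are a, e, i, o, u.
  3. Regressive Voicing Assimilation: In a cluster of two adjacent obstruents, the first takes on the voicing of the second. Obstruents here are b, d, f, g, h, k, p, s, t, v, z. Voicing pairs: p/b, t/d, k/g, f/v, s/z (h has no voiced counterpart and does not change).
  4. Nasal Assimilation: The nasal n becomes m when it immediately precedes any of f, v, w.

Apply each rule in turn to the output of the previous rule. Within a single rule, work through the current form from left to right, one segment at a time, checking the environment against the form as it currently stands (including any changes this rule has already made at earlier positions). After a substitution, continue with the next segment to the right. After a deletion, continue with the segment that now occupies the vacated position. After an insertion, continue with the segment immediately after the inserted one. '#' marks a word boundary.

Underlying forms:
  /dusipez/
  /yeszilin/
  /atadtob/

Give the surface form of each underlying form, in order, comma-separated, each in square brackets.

[dusipes], [yezzilin], [adattop]

/dusipez/:
  1 Final Devoicing: [dusipez] → [dusipes]
  2 Voicing Between Vowels: no change — [dusipes]
  3 Regressive Voicing Assimilation: no change — [dusipes]
  4 Nasal Assimilation: no change — [dusipes]
/yeszilin/:
  1 Final Devoicing: no change — [yeszilin]
  2 Voicing Between Vowels: no change — [yeszilin]
  3 Regressive Voicing Assimilation: [yeszilin] → [yezzilin]
  4 Nasal Assimilation: no change — [yezzilin]
/atadtob/:
  1 Final Devoicing: [atadtob] → [atadtop]
  2 Voicing Between Vowels: [atadtop] → [adadtop]
  3 Regressive Voicing Assimilation: [adadtop] → [adattop]
  4 Nasal Assimilation: no change — [adattop]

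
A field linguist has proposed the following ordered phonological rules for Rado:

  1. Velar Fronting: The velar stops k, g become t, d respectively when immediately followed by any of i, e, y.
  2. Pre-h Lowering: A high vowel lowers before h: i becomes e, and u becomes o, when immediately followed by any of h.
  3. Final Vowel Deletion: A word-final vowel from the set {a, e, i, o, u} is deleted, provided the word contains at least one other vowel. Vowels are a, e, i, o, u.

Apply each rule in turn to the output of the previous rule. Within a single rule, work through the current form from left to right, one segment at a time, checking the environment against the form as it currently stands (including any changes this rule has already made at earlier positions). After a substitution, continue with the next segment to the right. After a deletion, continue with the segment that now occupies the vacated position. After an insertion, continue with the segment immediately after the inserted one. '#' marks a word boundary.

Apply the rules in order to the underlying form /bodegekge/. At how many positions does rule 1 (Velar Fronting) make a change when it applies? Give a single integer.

1 Velar Fronting: [bodegekge] → [bodedekde]
2 Pre-h Lowering: no change — [bodedekde]
3 Final Vowel Deletion: [bodedekde] → [bodedekd]
Rule 1 changed 2 position(s).

2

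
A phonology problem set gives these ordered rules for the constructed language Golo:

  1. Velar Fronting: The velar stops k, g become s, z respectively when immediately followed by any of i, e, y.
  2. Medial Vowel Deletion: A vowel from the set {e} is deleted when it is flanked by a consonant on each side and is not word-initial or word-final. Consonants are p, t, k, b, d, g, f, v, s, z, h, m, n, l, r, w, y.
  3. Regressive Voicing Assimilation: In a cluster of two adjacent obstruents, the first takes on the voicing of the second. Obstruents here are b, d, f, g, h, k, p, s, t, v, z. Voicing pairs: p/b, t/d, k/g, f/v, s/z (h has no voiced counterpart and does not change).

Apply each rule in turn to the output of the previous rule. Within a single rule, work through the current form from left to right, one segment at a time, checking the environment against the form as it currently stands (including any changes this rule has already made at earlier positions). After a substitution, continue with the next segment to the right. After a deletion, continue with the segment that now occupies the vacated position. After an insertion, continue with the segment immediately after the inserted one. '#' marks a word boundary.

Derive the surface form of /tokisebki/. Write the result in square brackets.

[tosizpsi]

1 Velar Fronting: [tokisebki] → [tosisebsi]
2 Medial Vowel Deletion: [tosisebsi] → [tosisbsi]
3 Regressive Voicing Assimilation: [tosisbsi] → [tosizpsi]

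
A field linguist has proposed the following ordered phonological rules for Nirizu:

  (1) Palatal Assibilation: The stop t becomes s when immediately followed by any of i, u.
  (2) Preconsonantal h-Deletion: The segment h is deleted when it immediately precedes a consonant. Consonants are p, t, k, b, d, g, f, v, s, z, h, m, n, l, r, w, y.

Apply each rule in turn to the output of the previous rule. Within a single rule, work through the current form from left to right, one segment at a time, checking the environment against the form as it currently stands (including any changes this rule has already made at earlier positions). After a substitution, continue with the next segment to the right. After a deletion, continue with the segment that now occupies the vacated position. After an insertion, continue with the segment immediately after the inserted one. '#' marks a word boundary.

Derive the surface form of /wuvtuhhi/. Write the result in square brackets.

[wuvsuhi]

(1) Palatal Assibilation: [wuvtuhhi] → [wuvsuhhi]
(2) Preconsonantal h-Deletion: [wuvsuhhi] → [wuvsuhi]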